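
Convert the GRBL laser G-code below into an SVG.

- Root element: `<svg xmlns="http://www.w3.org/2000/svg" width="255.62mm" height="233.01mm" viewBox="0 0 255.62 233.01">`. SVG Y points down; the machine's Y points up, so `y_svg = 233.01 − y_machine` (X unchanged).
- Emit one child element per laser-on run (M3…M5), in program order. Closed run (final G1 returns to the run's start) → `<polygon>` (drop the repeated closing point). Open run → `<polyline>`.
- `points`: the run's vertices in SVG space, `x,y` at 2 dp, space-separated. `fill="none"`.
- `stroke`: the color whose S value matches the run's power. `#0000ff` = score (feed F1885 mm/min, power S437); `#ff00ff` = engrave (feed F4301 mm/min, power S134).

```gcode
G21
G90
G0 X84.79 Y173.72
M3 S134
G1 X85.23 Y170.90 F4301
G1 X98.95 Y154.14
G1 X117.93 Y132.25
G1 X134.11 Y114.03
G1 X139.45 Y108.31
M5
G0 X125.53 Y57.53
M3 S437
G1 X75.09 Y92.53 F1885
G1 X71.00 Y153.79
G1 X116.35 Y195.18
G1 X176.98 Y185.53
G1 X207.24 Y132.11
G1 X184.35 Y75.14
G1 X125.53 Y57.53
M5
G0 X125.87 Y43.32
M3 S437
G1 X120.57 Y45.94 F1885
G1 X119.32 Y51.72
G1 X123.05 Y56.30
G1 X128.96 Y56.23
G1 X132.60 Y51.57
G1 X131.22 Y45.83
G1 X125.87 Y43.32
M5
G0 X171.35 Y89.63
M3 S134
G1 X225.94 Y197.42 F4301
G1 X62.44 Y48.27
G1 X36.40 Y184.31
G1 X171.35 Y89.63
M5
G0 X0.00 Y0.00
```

Each laser-on run becomes one SVG element. Flip Y back into SVG space with y_svg = 233.01 − y_machine.

Run 1: S134 ⇒ engrave layer `#ff00ff`. The run is open, so emit a `<polyline>` with points (Y-flipped): 84.79,59.29 85.23,62.11 98.95,78.87 117.93,100.76 134.11,118.98 139.45,124.70.

Run 2: power S437 maps to stroke `#0000ff` (score). The run returns to its start, so emit a `<polygon>` with points (Y-flipped): 125.53,175.48 75.09,140.48 71.00,79.22 116.35,37.83 176.98,47.48 207.24,100.90 184.35,157.87.

Run 3: S437 ⇒ score layer `#0000ff`. The run returns to its start, so emit a `<polygon>` with points (Y-flipped): 125.87,189.69 120.57,187.07 119.32,181.29 123.05,176.71 128.96,176.78 132.60,181.44 131.22,187.18.

Run 4: S134 ⇒ engrave layer `#ff00ff`. The run returns to its start, so emit a `<polygon>` with points (Y-flipped): 171.35,143.38 225.94,35.59 62.44,184.74 36.40,48.70.

<svg xmlns="http://www.w3.org/2000/svg" width="255.62mm" height="233.01mm" viewBox="0 0 255.62 233.01">
  <polyline points="84.79,59.29 85.23,62.11 98.95,78.87 117.93,100.76 134.11,118.98 139.45,124.70" fill="none" stroke="#ff00ff"/>
  <polygon points="125.53,175.48 75.09,140.48 71.00,79.22 116.35,37.83 176.98,47.48 207.24,100.90 184.35,157.87" fill="none" stroke="#0000ff"/>
  <polygon points="125.87,189.69 120.57,187.07 119.32,181.29 123.05,176.71 128.96,176.78 132.60,181.44 131.22,187.18" fill="none" stroke="#0000ff"/>
  <polygon points="171.35,143.38 225.94,35.59 62.44,184.74 36.40,48.70" fill="none" stroke="#ff00ff"/>
</svg>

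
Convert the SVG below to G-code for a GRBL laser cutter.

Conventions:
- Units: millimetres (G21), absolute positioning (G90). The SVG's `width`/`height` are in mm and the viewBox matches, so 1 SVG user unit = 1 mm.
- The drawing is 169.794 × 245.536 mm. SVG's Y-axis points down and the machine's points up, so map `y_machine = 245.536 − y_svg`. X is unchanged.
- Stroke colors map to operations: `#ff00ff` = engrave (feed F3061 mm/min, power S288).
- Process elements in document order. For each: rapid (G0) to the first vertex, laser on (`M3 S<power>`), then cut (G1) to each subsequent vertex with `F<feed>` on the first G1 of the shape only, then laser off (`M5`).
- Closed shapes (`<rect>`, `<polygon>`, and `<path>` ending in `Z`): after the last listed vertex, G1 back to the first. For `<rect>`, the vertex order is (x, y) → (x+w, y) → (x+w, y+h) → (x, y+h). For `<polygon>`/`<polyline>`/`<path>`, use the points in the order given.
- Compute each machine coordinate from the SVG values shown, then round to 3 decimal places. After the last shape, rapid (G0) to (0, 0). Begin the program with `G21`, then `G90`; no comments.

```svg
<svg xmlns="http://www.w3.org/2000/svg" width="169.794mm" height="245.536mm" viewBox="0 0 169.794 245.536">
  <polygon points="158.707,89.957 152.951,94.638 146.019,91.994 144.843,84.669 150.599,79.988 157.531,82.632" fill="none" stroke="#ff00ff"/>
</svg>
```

G21
G90
G0 X158.707 Y155.579
M3 S288
G1 X152.951 Y150.898 F3061
G1 X146.019 Y153.542
G1 X144.843 Y160.867
G1 X150.599 Y165.548
G1 X157.531 Y162.904
G1 X158.707 Y155.579
M5
G0 X0.000 Y0.000

1 u = 1 mm; y_m = 245.536 − y.

[1] `<polygon>` regular polygon, #ff00ff→engrave S288 F3061: (158.707,155.579) → (152.951,150.898) → (146.019,153.542) → (144.843,160.867) → (150.599,165.548) → (157.531,162.904) → (158.707,155.579) (closed)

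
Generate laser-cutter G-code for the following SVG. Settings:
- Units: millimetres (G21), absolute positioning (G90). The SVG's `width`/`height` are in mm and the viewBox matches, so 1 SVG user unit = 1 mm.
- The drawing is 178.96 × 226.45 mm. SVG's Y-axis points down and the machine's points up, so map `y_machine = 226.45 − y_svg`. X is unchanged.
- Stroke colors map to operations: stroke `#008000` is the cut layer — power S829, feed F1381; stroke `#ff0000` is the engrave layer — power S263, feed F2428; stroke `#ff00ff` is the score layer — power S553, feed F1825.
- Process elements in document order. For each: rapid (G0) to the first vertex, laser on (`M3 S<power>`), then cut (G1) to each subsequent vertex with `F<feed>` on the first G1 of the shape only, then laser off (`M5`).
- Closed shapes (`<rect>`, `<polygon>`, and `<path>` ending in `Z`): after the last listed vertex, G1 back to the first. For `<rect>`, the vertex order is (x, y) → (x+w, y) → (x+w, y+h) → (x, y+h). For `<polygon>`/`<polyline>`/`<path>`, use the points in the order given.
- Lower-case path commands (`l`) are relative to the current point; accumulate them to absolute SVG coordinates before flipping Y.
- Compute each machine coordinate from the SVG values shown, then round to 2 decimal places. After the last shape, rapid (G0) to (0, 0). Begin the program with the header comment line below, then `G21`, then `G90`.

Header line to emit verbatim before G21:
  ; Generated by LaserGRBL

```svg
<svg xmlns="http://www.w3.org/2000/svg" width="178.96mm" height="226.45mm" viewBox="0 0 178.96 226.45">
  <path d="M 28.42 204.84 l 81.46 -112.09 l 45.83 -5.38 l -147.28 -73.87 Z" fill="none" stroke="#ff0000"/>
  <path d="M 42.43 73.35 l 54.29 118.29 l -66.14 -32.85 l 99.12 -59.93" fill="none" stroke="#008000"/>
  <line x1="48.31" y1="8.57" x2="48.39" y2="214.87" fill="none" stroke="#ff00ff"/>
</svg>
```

; Generated by LaserGRBL
G21
G90
G0 X28.42 Y21.61
M3 S263
G1 X109.88 Y133.70 F2428
G1 X155.71 Y139.08
G1 X8.43 Y212.95
G1 X28.42 Y21.61
M5
G0 X42.43 Y153.10
M3 S829
G1 X96.72 Y34.81 F1381
G1 X30.58 Y67.66
G1 X129.70 Y127.59
M5
G0 X48.31 Y217.88
M3 S553
G1 X48.39 Y11.58 F1825
M5
G0 X0.00 Y0.00

viewBox `0 0 178.96 226.45` with mm width/height → 1 unit = 1 mm. Flip: y_m = 226.45 − y_svg.

**Shape 1** — `<path>` closed polygon, stroke `#ff0000` → engrave (S263, F2428). Machine vertices: (28.42,21.61) → (109.88,133.70) → (155.71,139.08) → (8.43,212.95) → (28.42,21.61). Closed: final G1 returns to the first vertex.

**Shape 2** — `<path>` open polyline, stroke `#008000` → cut (S829, F1381). Machine vertices: (42.43,153.10) → (96.72,34.81) → (30.58,67.66) → (129.70,127.59). Open path.

**Shape 3** — `<line>` line segment, stroke `#ff00ff` → score (S553, F1825). Machine vertices: (48.31,217.88) → (48.39,11.58). Open path.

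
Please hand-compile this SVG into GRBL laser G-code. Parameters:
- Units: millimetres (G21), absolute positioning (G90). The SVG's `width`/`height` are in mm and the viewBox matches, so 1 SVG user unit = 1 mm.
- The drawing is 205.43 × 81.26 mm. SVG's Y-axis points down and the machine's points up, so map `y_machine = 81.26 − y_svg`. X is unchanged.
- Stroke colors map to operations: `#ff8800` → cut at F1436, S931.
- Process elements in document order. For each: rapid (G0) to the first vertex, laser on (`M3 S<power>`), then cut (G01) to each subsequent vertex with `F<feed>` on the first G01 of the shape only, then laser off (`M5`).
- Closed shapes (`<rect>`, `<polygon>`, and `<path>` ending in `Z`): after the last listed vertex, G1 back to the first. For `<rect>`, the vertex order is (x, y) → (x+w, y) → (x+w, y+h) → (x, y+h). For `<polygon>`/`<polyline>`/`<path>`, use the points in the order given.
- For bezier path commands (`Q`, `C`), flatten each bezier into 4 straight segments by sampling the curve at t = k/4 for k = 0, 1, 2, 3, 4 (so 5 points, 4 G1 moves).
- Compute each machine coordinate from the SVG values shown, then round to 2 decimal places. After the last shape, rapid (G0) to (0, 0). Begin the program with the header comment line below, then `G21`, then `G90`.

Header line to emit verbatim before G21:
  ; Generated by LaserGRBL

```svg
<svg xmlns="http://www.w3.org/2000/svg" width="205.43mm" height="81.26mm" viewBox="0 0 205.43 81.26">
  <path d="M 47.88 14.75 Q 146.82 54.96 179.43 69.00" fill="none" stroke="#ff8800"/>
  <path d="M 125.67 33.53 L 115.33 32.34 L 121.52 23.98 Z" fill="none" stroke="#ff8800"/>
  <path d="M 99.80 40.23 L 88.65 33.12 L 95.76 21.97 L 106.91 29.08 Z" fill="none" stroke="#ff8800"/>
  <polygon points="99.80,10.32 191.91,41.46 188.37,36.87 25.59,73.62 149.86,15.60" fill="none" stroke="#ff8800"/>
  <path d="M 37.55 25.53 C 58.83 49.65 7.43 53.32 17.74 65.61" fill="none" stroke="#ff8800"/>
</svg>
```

; Generated by LaserGRBL
G21
G90
G0 X47.88 Y66.51
M3 S931
G01 X93.20 Y48.04 F1436
G01 X130.24 Y32.84
G01 X158.98 Y20.92
G01 X179.43 Y12.26
M5
G0 X125.67 Y47.73
M3 S931
G01 X115.33 Y48.92 F1436
G01 X121.52 Y57.28
G01 X125.67 Y47.73
M5
G0 X99.80 Y41.03
M3 S931
G01 X88.65 Y48.14 F1436
G01 X95.76 Y59.29
G01 X106.91 Y52.18
G01 X99.80 Y41.03
M5
G0 X99.80 Y70.94
M3 S931
G01 X191.91 Y39.80 F1436
G01 X188.37 Y44.39
G01 X25.59 Y7.64
G01 X149.86 Y65.66
G01 X99.80 Y70.94
M5
G0 X37.55 Y55.73
M3 S931
G01 X41.98 Y41.02 F1436
G01 X31.76 Y31.25
G01 X19.48 Y23.71
G01 X17.74 Y15.65
M5
G0 X0.00 Y0.00

viewBox `0 0 205.43 81.26` with mm width/height → 1 unit = 1 mm. Flip: y_m = 81.26 − y_svg.

**Shape 1** — `<path>` quadratic bezier, stroke `#ff8800` → cut (S931, F1436). Control points (SVG): P0=(47.88,14.75), P1=(146.82,54.96), P2=(179.43,69.00); sampled at t=k/4. Machine vertices: (47.88,66.51) → (93.20,48.04) → (130.24,32.84) → (158.98,20.92) → (179.43,12.26). Open path.

**Shape 2** — `<path>` regular polygon, stroke `#ff8800` → cut (S931, F1436). Machine vertices: (125.67,47.73) → (115.33,48.92) → (121.52,57.28) → (125.67,47.73). Closed: final G1 returns to the first vertex.

**Shape 3** — `<path>` regular polygon, stroke `#ff8800` → cut (S931, F1436). Machine vertices: (99.80,41.03) → (88.65,48.14) → (95.76,59.29) → (106.91,52.18) → (99.80,41.03). Closed: final G1 returns to the first vertex.

**Shape 4** — `<polygon>` closed polygon, stroke `#ff8800` → cut (S931, F1436). Machine vertices: (99.80,70.94) → (191.91,39.80) → (188.37,44.39) → (25.59,7.64) → (149.86,65.66) → (99.80,70.94). Closed: final G1 returns to the first vertex.

**Shape 5** — `<path>` cubic bezier, stroke `#ff8800` → cut (S931, F1436). Control points (SVG): P0=(37.55,25.53), P1=(58.83,49.65), P2=(7.43,53.32), P3=(17.74,65.61); sampled at t=k/4. Machine vertices: (37.55,55.73) → (41.98,41.02) → (31.76,31.25) → (19.48,23.71) → (17.74,15.65). Open path.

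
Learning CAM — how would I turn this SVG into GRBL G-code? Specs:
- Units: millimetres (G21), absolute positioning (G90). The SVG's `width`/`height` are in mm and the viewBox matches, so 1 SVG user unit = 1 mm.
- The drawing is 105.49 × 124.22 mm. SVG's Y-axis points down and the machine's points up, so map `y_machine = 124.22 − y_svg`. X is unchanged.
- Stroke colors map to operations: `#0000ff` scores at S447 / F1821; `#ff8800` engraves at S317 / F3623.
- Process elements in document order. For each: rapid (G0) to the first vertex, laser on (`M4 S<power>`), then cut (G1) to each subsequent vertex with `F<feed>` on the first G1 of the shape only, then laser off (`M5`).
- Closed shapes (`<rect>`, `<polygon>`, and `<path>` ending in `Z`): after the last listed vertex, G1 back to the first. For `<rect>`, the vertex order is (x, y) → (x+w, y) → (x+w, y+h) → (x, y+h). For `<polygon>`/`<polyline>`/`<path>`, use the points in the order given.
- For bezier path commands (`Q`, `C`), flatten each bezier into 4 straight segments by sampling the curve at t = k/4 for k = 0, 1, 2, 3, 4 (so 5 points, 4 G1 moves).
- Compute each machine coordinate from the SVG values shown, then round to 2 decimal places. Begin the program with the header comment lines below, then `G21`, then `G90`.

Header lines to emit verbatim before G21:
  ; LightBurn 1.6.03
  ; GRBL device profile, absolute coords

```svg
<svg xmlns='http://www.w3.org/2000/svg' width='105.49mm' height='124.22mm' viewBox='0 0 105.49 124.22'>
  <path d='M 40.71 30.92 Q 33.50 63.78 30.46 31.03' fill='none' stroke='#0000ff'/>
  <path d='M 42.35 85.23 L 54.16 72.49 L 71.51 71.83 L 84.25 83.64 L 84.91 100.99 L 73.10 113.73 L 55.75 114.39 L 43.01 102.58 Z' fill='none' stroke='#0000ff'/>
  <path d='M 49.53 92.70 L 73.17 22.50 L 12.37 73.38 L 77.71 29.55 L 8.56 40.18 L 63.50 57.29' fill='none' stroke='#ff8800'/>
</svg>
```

1 u = 1 mm; y_m = 124.22 − y.

[1] `<path>` quadratic bezier, #0000ff→score S447 F1821: (40.71,93.30) → (37.37,80.97) → (34.54,76.84) → (32.24,80.92) → (30.46,93.19)

[2] `<path>` regular polygon, #0000ff→score S447 F1821: (42.35,38.99) → (54.16,51.73) → (71.51,52.39) → (84.25,40.58) → (84.91,23.23) → (73.10,10.49) → (55.75,9.83) → (43.01,21.64) → (42.35,38.99) (closed)

[3] `<path>` open polyline, #ff8800→engrave S317 F3623: (49.53,31.52) → (73.17,101.72) → (12.37,50.84) → (77.71,94.67) → (8.56,84.04) → (63.50,66.93)

; LightBurn 1.6.03
; GRBL device profile, absolute coords
G21
G90
G0 X40.71 Y93.30
M4 S447
G1 X37.37 Y80.97 F1821
G1 X34.54 Y76.84
G1 X32.24 Y80.92
G1 X30.46 Y93.19
M5
G0 X42.35 Y38.99
M4 S447
G1 X54.16 Y51.73 F1821
G1 X71.51 Y52.39
G1 X84.25 Y40.58
G1 X84.91 Y23.23
G1 X73.10 Y10.49
G1 X55.75 Y9.83
G1 X43.01 Y21.64
G1 X42.35 Y38.99
M5
G0 X49.53 Y31.52
M4 S317
G1 X73.17 Y101.72 F3623
G1 X12.37 Y50.84
G1 X77.71 Y94.67
G1 X8.56 Y84.04
G1 X63.50 Y66.93
M5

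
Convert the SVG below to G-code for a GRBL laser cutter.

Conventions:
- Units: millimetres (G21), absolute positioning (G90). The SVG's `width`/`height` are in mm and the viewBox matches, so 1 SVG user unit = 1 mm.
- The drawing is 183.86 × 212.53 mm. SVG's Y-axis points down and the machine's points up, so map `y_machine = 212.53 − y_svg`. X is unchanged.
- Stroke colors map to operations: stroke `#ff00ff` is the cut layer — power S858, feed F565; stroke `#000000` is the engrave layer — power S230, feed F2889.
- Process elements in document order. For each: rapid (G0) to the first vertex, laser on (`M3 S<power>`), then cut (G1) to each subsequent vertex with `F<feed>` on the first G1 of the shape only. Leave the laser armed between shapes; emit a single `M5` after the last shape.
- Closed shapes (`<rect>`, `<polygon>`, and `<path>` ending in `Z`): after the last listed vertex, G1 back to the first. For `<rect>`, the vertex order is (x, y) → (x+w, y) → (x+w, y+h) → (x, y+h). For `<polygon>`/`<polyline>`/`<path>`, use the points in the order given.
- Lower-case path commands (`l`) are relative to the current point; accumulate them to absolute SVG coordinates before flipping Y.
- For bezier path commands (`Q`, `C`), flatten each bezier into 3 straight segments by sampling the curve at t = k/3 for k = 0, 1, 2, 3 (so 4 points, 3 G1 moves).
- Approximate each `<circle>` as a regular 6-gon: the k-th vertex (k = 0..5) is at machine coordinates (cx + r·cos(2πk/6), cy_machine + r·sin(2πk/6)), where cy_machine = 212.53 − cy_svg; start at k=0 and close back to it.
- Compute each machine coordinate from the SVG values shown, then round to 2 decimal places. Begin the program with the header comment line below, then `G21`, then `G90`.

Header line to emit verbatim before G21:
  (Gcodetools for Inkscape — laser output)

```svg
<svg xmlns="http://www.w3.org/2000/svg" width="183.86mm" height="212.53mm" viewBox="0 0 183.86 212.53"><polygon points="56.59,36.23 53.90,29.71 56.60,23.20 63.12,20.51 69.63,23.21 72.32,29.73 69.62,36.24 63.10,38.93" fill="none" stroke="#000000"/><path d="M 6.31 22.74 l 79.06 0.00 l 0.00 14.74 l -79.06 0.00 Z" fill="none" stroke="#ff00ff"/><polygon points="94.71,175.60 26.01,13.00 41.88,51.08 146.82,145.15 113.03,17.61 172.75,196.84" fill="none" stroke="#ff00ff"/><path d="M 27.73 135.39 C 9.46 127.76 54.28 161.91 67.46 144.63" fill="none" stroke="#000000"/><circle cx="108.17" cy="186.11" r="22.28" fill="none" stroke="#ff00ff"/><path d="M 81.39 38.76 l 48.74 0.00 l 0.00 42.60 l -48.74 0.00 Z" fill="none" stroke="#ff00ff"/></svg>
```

(Gcodetools for Inkscape — laser output)
G21
G90
G0 X56.59 Y176.30
M3 S230
G1 X53.90 Y182.82 F2889
G1 X56.60 Y189.33
G1 X63.12 Y192.02
G1 X69.63 Y189.32
G1 X72.32 Y182.80
G1 X69.62 Y176.29
G1 X63.10 Y173.60
G1 X56.59 Y176.30
G0 X6.31 Y189.79
M3 S858
G1 X85.37 Y189.79 F565
G1 X85.37 Y175.05
G1 X6.31 Y175.05
G1 X6.31 Y189.79
G0 X94.71 Y36.93
M3 S858
G1 X26.01 Y199.53 F565
G1 X41.88 Y161.45
G1 X146.82 Y67.38
G1 X113.03 Y194.92
G1 X172.75 Y15.69
G1 X94.71 Y36.93
G0 X27.73 Y77.14
M3 S230
G1 X26.98 Y74.30 F2889
G1 X47.24 Y64.31
G1 X67.46 Y67.90
G0 X130.45 Y26.42
M3 S858
G1 X119.31 Y45.72 F565
G1 X97.03 Y45.72
G1 X85.89 Y26.42
G1 X97.03 Y7.12
G1 X119.31 Y7.12
G1 X130.45 Y26.42
G0 X81.39 Y173.77
M3 S858
G1 X130.13 Y173.77 F565
G1 X130.13 Y131.17
G1 X81.39 Y131.17
G1 X81.39 Y173.77
M5

viewBox `0 0 183.86 212.53` with mm width/height → 1 unit = 1 mm. Flip: y_m = 212.53 − y_svg.

**Shape 1** — `<polygon>` regular polygon, stroke `#000000` → engrave (S230, F2889). Machine vertices: (56.59,176.30) → (53.90,182.82) → (56.60,189.33) → (63.12,192.02) → (69.63,189.32) → (72.32,182.80) → (69.62,176.29) → (63.10,173.60) → (56.59,176.30). Closed: final G1 returns to the first vertex.

**Shape 2** — `<path>` rectangle, stroke `#ff00ff` → cut (S858, F565). Machine vertices: (6.31,189.79) → (85.37,189.79) → (85.37,175.05) → (6.31,175.05) → (6.31,189.79). Closed: final G1 returns to the first vertex.

**Shape 3** — `<polygon>` closed polygon, stroke `#ff00ff` → cut (S858, F565). Machine vertices: (94.71,36.93) → (26.01,199.53) → (41.88,161.45) → (146.82,67.38) → (113.03,194.92) → (172.75,15.69) → (94.71,36.93). Closed: final G1 returns to the first vertex.

**Shape 4** — `<path>` cubic bezier, stroke `#000000` → engrave (S230, F2889). Control points (SVG): P0=(27.73,135.39), P1=(9.46,127.76), P2=(54.28,161.91), P3=(67.46,144.63); sampled at t=k/3. Machine vertices: (27.73,77.14) → (26.98,74.30) → (47.24,64.31) → (67.46,67.90). Open path.

**Shape 5** — `<circle>` circle, stroke `#ff00ff` → cut (S858, F565). Machine vertices: (130.45,26.42) → (119.31,45.72) → (97.03,45.72) → (85.89,26.42) → (97.03,7.12) → (119.31,7.12) → (130.45,26.42). Closed: final G1 returns to the first vertex.

**Shape 6** — `<path>` rectangle, stroke `#ff00ff` → cut (S858, F565). Machine vertices: (81.39,173.77) → (130.13,173.77) → (130.13,131.17) → (81.39,131.17) → (81.39,173.77). Closed: final G1 returns to the first vertex.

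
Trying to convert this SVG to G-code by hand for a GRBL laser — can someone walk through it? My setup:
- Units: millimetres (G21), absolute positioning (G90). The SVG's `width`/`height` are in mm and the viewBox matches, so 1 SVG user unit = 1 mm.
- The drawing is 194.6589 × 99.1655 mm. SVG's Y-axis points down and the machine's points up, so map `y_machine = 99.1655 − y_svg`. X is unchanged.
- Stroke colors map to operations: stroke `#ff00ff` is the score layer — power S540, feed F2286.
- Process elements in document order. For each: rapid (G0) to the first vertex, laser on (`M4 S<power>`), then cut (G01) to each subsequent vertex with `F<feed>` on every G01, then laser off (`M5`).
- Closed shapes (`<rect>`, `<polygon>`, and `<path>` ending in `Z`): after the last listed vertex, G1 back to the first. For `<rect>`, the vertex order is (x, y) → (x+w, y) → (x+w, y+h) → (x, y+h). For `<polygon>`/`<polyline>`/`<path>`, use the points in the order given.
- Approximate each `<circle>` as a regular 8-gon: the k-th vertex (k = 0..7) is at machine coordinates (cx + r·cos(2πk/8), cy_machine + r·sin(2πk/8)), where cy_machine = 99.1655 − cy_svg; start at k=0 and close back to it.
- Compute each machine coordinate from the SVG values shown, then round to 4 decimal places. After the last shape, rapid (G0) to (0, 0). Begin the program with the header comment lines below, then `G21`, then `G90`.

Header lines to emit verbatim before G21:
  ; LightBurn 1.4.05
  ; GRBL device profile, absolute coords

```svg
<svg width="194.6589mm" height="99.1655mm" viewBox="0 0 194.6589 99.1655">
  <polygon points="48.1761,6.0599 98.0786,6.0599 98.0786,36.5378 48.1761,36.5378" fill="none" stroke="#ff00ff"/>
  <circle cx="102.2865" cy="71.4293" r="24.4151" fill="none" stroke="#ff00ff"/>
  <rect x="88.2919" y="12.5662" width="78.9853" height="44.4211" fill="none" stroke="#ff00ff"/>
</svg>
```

; LightBurn 1.4.05
; GRBL device profile, absolute coords
G21
G90
G0 X48.1761 Y93.1056
M4 S540
G01 X98.0786 Y93.1056 F2286
G01 X98.0786 Y62.6277 F2286
G01 X48.1761 Y62.6277 F2286
G01 X48.1761 Y93.1056 F2286
M5
G0 X126.7016 Y27.7362
M4 S540
G01 X119.5506 Y45.0003 F2286
G01 X102.2865 Y52.1513 F2286
G01 X85.0224 Y45.0003 F2286
G01 X77.8714 Y27.7362 F2286
G01 X85.0224 Y10.4721 F2286
G01 X102.2865 Y3.3211 F2286
G01 X119.5506 Y10.4721 F2286
G01 X126.7016 Y27.7362 F2286
M5
G0 X88.2919 Y86.5993
M4 S540
G01 X167.2772 Y86.5993 F2286
G01 X167.2772 Y42.1782 F2286
G01 X88.2919 Y42.1782 F2286
G01 X88.2919 Y86.5993 F2286
M5
G0 X0.0000 Y0.0000

viewBox `0 0 194.6589 99.1655` with mm width/height → 1 unit = 1 mm. Flip: y_m = 99.1655 − y_svg.

**Shape 1** — `<polygon>` rectangle, stroke `#ff00ff` → score (S540, F2286). Machine vertices: (48.1761,93.1056) → (98.0786,93.1056) → (98.0786,62.6277) → (48.1761,62.6277) → (48.1761,93.1056). Closed: final G1 returns to the first vertex.

**Shape 2** — `<circle>` circle, stroke `#ff00ff` → score (S540, F2286). Machine vertices: (126.7016,27.7362) → (119.5506,45.0003) → (102.2865,52.1513) → (85.0224,45.0003) → (77.8714,27.7362) → (85.0224,10.4721) → (102.2865,3.3211) → (119.5506,10.4721) → (126.7016,27.7362). Closed: final G1 returns to the first vertex.

**Shape 3** — `<rect>` rectangle, stroke `#ff00ff` → score (S540, F2286). Machine vertices: (88.2919,86.5993) → (167.2772,86.5993) → (167.2772,42.1782) → (88.2919,42.1782) → (88.2919,86.5993). Closed: final G1 returns to the first vertex.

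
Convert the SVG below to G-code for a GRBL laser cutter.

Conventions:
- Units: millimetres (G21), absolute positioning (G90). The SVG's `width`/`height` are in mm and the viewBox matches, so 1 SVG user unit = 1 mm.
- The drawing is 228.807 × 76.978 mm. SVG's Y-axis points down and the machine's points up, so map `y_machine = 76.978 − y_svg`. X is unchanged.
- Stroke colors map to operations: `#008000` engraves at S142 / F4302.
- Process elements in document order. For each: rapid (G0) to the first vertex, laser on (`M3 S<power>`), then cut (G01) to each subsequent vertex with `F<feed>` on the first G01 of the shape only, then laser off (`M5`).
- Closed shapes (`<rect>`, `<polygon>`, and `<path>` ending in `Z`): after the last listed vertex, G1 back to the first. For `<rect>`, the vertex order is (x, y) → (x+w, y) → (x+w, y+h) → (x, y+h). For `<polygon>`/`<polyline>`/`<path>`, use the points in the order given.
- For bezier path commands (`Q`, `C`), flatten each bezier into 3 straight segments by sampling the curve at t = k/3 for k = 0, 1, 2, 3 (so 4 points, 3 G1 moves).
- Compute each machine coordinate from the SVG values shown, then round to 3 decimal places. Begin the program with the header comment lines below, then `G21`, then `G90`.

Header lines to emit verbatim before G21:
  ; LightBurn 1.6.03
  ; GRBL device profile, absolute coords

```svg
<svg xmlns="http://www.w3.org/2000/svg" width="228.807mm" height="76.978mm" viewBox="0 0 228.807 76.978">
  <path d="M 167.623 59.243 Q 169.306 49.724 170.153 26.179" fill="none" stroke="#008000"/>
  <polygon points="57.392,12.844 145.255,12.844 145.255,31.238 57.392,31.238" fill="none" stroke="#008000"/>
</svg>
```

; LightBurn 1.6.03
; GRBL device profile, absolute coords
G21
G90
G0 X167.623 Y17.735
M3 S142
G01 X168.652 Y25.639 F4302
G01 X169.495 Y36.661
G01 X170.153 Y50.799
M5
G0 X57.392 Y64.134
M3 S142
G01 X145.255 Y64.134 F4302
G01 X145.255 Y45.740
G01 X57.392 Y45.740
G01 X57.392 Y64.134
M5

viewBox `0 0 228.807 76.978` with mm width/height → 1 unit = 1 mm. Flip: y_m = 76.978 − y_svg.

**Shape 1** — `<path>` quadratic bezier, stroke `#008000` → engrave (S142, F4302). Control points (SVG): P0=(167.623,59.243), P1=(169.306,49.724), P2=(170.153,26.179); sampled at t=k/3. Machine vertices: (167.623,17.735) → (168.652,25.639) → (169.495,36.661) → (170.153,50.799). Open path.

**Shape 2** — `<polygon>` rectangle, stroke `#008000` → engrave (S142, F4302). Machine vertices: (57.392,64.134) → (145.255,64.134) → (145.255,45.740) → (57.392,45.740) → (57.392,64.134). Closed: final G1 returns to the first vertex.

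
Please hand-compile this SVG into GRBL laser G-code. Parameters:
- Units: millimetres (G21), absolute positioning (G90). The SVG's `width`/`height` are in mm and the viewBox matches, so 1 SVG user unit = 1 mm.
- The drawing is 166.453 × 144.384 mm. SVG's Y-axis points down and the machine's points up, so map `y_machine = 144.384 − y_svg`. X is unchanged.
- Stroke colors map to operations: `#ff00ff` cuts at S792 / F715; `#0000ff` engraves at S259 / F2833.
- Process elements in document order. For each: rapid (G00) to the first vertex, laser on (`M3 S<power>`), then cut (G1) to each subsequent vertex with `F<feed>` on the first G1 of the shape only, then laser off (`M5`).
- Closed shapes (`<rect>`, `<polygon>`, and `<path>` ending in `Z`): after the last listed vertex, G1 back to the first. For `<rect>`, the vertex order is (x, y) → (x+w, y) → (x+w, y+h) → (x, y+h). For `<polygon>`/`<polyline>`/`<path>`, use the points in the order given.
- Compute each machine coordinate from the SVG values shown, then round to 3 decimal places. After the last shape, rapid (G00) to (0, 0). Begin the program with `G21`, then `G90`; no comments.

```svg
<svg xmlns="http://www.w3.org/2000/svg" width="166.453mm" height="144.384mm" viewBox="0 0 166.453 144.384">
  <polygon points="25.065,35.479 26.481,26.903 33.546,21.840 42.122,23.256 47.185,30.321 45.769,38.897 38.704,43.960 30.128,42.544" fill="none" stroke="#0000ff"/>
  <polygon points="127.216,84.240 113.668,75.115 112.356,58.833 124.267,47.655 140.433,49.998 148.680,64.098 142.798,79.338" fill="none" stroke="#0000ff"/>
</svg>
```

Since the viewBox matches the mm dimensions, user units are millimetres directly. The only transform is the Y-flip y_m = 144.384 − y_svg.

Shape 1 is a regular polygon drawn with `<polygon>`. Its stroke #0000ff means engrave at S259, F2833. After flipping Y the toolpath is (25.065,108.905) → (26.481,117.481) → (33.546,122.544) → (42.122,121.128) → (47.185,114.063) → (45.769,105.487) → (38.704,100.424) → (30.128,101.840) → (25.065,108.905), returning to the start.

Shape 2 is a regular polygon drawn with `<polygon>`. Its stroke #0000ff means engrave at S259, F2833. After flipping Y the toolpath is (127.216,60.144) → (113.668,69.269) → (112.356,85.551) → (124.267,96.729) → (140.433,94.386) → (148.680,80.286) → (142.798,65.046) → (127.216,60.144), returning to the start.

G21
G90
G00 X25.065 Y108.905
M3 S259
G1 X26.481 Y117.481 F2833
G1 X33.546 Y122.544
G1 X42.122 Y121.128
G1 X47.185 Y114.063
G1 X45.769 Y105.487
G1 X38.704 Y100.424
G1 X30.128 Y101.840
G1 X25.065 Y108.905
M5
G00 X127.216 Y60.144
M3 S259
G1 X113.668 Y69.269 F2833
G1 X112.356 Y85.551
G1 X124.267 Y96.729
G1 X140.433 Y94.386
G1 X148.680 Y80.286
G1 X142.798 Y65.046
G1 X127.216 Y60.144
M5
G00 X0.000 Y0.000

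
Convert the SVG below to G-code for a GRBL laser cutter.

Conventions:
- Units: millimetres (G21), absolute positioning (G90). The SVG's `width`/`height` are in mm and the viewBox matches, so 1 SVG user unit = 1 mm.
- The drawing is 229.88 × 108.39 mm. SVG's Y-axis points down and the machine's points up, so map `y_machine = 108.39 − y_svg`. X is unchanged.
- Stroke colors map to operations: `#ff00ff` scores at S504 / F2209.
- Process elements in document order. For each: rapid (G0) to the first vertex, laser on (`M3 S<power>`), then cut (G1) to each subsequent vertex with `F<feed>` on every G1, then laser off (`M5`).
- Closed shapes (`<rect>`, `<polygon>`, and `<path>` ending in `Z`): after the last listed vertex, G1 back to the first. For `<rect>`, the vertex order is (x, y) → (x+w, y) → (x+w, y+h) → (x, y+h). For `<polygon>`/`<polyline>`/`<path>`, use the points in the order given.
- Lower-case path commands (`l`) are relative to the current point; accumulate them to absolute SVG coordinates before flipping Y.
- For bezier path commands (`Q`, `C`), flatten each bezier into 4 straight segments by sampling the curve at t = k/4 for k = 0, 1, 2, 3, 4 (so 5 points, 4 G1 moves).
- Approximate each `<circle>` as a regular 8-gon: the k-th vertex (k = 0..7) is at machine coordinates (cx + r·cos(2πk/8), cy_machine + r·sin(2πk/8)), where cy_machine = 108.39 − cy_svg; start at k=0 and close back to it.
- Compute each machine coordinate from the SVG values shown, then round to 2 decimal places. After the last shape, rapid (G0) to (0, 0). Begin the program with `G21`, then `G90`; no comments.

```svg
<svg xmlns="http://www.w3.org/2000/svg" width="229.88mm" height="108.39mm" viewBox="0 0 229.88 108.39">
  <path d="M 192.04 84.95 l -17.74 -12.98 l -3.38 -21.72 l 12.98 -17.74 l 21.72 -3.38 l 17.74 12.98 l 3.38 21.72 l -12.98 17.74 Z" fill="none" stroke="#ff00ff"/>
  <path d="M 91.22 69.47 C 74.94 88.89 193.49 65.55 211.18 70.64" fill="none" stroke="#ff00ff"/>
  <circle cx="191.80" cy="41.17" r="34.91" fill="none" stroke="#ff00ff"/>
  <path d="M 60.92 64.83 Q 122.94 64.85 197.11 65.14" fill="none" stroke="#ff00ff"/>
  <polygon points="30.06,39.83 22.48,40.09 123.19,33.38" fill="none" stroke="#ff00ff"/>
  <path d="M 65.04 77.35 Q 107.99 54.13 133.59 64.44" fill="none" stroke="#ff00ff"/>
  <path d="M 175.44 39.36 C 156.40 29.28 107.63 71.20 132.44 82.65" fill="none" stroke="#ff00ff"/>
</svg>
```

G21
G90
G0 X192.04 Y23.44
M3 S504
G1 X174.30 Y36.42 F2209
G1 X170.92 Y58.14 F2209
G1 X183.90 Y75.88 F2209
G1 X205.62 Y79.26 F2209
G1 X223.36 Y66.28 F2209
G1 X226.74 Y44.56 F2209
G1 X213.76 Y26.82 F2209
G1 X192.04 Y23.44 F2209
M5
G0 X91.22 Y38.92
M3 S504
G1 X100.61 Y31.26 F2209
G1 X138.46 Y32.96 F2209
G1 X182.68 Y37.35 F2209
G1 X211.18 Y37.75 F2209
M5
G0 X226.71 Y67.22
M3 S504
G1 X216.49 Y91.91 F2209
G1 X191.80 Y102.13 F2209
G1 X167.11 Y91.91 F2209
G1 X156.89 Y67.22 F2209
G1 X167.11 Y42.53 F2209
G1 X191.80 Y32.31 F2209
G1 X216.49 Y42.53 F2209
G1 X226.71 Y67.22 F2209
M5
G0 X60.92 Y43.56
M3 S504
G1 X92.69 Y43.53 F2209
G1 X125.98 Y43.47 F2209
G1 X160.78 Y43.38 F2209
G1 X197.11 Y43.25 F2209
M5
G0 X30.06 Y68.56
M3 S504
G1 X22.48 Y68.30 F2209
G1 X123.19 Y75.01 F2209
G1 X30.06 Y68.56 F2209
M5
G0 X65.04 Y31.04
M3 S504
G1 X85.43 Y40.55 F2209
G1 X103.65 Y45.88 F2209
G1 X119.71 Y47.01 F2209
G1 X133.59 Y43.95 F2209
M5
G0 X175.44 Y69.03
M3 S504
G1 X157.20 Y68.13 F2209
G1 X137.50 Y55.46 F2209
G1 X126.01 Y38.75 F2209
G1 X132.44 Y25.74 F2209
M5
G0 X0.00 Y0.00

Since the viewBox matches the mm dimensions, user units are millimetres directly. The only transform is the Y-flip y_m = 108.39 − y_svg.

Shape 1 is a regular polygon drawn with `<path>`. Its stroke #ff00ff means score at S504, F2209. After flipping Y the toolpath is (192.04,23.44) → (174.30,36.42) → (170.92,58.14) → (183.90,75.88) → (205.62,79.26) → (223.36,66.28) → (226.74,44.56) → (213.76,26.82) → (192.04,23.44), returning to the start.

Shape 2 is a cubic bezier drawn with `<path>`. Its stroke #ff00ff means score at S504, F2209. After flipping Y the toolpath is (91.22,38.92) → (100.61,31.26) → (138.46,32.96) → (182.68,37.35) → (211.18,37.75).

Shape 3 is a circle drawn with `<circle>`. Its stroke #ff00ff means score at S504, F2209. After flipping Y the toolpath is (226.71,67.22) → (216.49,91.91) → (191.80,102.13) → (167.11,91.91) → (156.89,67.22) → (167.11,42.53) → (191.80,32.31) → (216.49,42.53) → (226.71,67.22), returning to the start.

Shape 4 is a quadratic bezier drawn with `<path>`. Its stroke #ff00ff means score at S504, F2209. After flipping Y the toolpath is (60.92,43.56) → (92.69,43.53) → (125.98,43.47) → (160.78,43.38) → (197.11,43.25).

Shape 5 is a closed polygon drawn with `<polygon>`. Its stroke #ff00ff means score at S504, F2209. After flipping Y the toolpath is (30.06,68.56) → (22.48,68.30) → (123.19,75.01) → (30.06,68.56), returning to the start.

Shape 6 is a quadratic bezier drawn with `<path>`. Its stroke #ff00ff means score at S504, F2209. After flipping Y the toolpath is (65.04,31.04) → (85.43,40.55) → (103.65,45.88) → (119.71,47.01) → (133.59,43.95).

Shape 7 is a cubic bezier drawn with `<path>`. Its stroke #ff00ff means score at S504, F2209. After flipping Y the toolpath is (175.44,69.03) → (157.20,68.13) → (137.50,55.46) → (126.01,38.75) → (132.44,25.74).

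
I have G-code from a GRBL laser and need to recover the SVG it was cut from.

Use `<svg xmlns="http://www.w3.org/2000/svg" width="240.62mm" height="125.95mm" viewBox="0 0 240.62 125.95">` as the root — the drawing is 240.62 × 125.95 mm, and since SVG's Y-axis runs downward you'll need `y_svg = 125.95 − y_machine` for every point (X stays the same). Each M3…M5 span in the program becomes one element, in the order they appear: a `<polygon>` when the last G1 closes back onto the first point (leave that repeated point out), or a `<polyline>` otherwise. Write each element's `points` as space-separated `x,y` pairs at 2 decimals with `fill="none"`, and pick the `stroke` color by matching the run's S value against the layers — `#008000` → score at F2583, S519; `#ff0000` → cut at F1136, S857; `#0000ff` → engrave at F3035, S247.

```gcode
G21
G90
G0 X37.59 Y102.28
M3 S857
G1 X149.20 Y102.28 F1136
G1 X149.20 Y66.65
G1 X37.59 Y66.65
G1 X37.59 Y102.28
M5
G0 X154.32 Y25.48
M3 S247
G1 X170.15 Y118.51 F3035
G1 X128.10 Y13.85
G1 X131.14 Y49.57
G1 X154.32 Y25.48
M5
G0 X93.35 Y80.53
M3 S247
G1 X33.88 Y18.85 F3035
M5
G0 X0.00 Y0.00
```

<svg xmlns="http://www.w3.org/2000/svg" width="240.62mm" height="125.95mm" viewBox="0 0 240.62 125.95">
  <polygon points="37.59,23.67 149.20,23.67 149.20,59.30 37.59,59.30" fill="none" stroke="#ff0000"/>
  <polygon points="154.32,100.47 170.15,7.44 128.10,112.10 131.14,76.38" fill="none" stroke="#0000ff"/>
  <polyline points="93.35,45.42 33.88,107.10" fill="none" stroke="#0000ff"/>
</svg>

y_svg = 125.95 − y_m.

[1] S857→`#ff0000` (cut); closed run; points: 37.59,23.67 149.20,23.67 149.20,59.30 37.59,59.30

[2] S247→`#0000ff` (engrave); closed run; points: 154.32,100.47 170.15,7.44 128.10,112.10 131.14,76.38

[3] S247→`#0000ff` (engrave); open run; points: 93.35,45.42 33.88,107.10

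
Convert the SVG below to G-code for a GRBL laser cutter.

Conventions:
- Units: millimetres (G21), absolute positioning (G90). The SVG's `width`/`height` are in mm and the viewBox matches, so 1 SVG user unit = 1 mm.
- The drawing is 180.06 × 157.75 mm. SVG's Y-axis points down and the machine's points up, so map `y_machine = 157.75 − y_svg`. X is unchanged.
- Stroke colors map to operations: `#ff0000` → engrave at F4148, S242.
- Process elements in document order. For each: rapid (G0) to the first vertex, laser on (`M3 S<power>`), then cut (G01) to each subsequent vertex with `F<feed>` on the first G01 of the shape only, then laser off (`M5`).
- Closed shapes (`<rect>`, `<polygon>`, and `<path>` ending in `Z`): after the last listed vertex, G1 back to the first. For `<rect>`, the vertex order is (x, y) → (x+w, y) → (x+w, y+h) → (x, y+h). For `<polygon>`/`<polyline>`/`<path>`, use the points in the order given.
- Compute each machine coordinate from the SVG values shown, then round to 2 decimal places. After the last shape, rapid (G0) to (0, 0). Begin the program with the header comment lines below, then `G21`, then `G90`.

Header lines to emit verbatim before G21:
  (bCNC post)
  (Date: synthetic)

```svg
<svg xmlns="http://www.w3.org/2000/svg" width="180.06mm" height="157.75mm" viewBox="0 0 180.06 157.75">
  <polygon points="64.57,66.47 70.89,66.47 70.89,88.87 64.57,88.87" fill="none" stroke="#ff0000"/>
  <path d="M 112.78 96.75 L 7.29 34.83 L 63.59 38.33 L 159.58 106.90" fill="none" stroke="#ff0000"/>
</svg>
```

(bCNC post)
(Date: synthetic)
G21
G90
G0 X64.57 Y91.28
M3 S242
G01 X70.89 Y91.28 F4148
G01 X70.89 Y68.88
G01 X64.57 Y68.88
G01 X64.57 Y91.28
M5
G0 X112.78 Y61.00
M3 S242
G01 X7.29 Y122.92 F4148
G01 X63.59 Y119.42
G01 X159.58 Y50.85
M5
G0 X0.00 Y0.00

Since the viewBox matches the mm dimensions, user units are millimetres directly. The only transform is the Y-flip y_m = 157.75 − y_svg.

Shape 1 is a rectangle drawn with `<polygon>`. Its stroke #ff0000 means engrave at S242, F4148. After flipping Y the toolpath is (64.57,91.28) → (70.89,91.28) → (70.89,68.88) → (64.57,68.88) → (64.57,91.28), returning to the start.

Shape 2 is a open polyline drawn with `<path>`. Its stroke #ff0000 means engrave at S242, F4148. After flipping Y the toolpath is (112.78,61.00) → (7.29,122.92) → (63.59,119.42) → (159.58,50.85).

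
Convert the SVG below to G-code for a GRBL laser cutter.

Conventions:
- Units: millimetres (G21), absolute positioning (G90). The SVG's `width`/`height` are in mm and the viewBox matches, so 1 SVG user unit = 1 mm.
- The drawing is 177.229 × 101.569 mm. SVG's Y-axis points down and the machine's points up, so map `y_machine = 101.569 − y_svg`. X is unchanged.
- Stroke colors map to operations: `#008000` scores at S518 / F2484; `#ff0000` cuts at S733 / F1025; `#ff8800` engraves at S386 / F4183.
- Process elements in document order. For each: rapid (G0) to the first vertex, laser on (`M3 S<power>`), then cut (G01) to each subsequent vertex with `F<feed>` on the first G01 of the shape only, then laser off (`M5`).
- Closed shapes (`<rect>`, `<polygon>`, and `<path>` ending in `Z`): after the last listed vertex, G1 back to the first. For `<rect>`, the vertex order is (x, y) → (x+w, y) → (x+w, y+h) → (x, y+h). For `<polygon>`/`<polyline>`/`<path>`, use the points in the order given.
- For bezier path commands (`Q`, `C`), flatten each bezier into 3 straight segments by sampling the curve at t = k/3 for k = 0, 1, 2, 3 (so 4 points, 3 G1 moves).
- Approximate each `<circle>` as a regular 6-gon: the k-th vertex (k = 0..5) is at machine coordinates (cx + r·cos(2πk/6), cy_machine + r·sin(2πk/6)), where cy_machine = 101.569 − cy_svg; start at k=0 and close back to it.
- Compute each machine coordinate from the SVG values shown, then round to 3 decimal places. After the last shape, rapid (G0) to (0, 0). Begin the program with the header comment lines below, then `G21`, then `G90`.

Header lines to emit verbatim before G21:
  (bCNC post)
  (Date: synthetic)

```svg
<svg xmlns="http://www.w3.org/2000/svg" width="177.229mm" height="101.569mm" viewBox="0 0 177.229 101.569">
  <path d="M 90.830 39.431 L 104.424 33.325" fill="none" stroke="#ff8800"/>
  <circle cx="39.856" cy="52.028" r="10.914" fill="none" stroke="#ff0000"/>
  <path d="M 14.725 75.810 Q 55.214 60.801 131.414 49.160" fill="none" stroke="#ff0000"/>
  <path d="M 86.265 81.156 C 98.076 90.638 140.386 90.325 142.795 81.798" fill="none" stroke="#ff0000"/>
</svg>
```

Since the viewBox matches the mm dimensions, user units are millimetres directly. The only transform is the Y-flip y_m = 101.569 − y_svg.

Shape 1 is a line segment drawn with `<path>`. Its stroke #ff8800 means engrave at S386, F4183. After flipping Y the toolpath is (90.830,62.138) → (104.424,68.244).

Shape 2 is a circle drawn with `<circle>`. Its stroke #ff0000 means cut at S733, F1025. After flipping Y the toolpath is (50.770,49.541) → (45.313,58.993) → (34.399,58.993) → (28.942,49.541) → (34.399,40.089) → (45.313,40.089) → (50.770,49.541), returning to the start.

Shape 3 is a quadratic bezier drawn with `<path>`. Its stroke #ff0000 means cut at S733, F1025. After flipping Y the toolpath is (14.725,25.759) → (45.686,35.391) → (84.582,44.274) → (131.414,52.409).

Shape 4 is a cubic bezier drawn with `<path>`. Its stroke #ff0000 means cut at S733, F1025. After flipping Y the toolpath is (86.265,20.413) → (105.635,14.137) → (129.693,14.041) → (142.795,19.771).

(bCNC post)
(Date: synthetic)
G21
G90
G0 X90.830 Y62.138
M3 S386
G01 X104.424 Y68.244 F4183
M5
G0 X50.770 Y49.541
M3 S733
G01 X45.313 Y58.993 F1025
G01 X34.399 Y58.993
G01 X28.942 Y49.541
G01 X34.399 Y40.089
G01 X45.313 Y40.089
G01 X50.770 Y49.541
M5
G0 X14.725 Y25.759
M3 S733
G01 X45.686 Y35.391 F1025
G01 X84.582 Y44.274
G01 X131.414 Y52.409
M5
G0 X86.265 Y20.413
M3 S733
G01 X105.635 Y14.137 F1025
G01 X129.693 Y14.041
G01 X142.795 Y19.771
M5
G0 X0.000 Y0.000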